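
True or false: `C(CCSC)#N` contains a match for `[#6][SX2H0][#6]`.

The pattern [#6][SX2H0][#6] describes an aliphatic sulfur bridging two carbons with no H on the sulfur — a thioether.
The molecule carries a methylthio ether (-SCH3), whose atoms satisfy every constraint of the query, so the pattern matches.

True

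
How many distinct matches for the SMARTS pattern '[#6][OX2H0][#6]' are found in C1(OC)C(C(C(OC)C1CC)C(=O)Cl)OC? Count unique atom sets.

[#6][OX2H0][#6] is the SMARTS for an ether: an aliphatic oxygen bridging two carbons with no H on the oxygen.
The molecule carries 3 separate instances of a methoxy ether (-OCH3) meeting every constraint; each maps to a distinct set of atoms, giving 3 matches.

3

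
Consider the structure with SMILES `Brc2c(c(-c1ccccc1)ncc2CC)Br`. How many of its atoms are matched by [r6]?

12

Check the 16 heavy atoms by environment: 1× n (aromatic, in 6-ring) → match; 11× c (aromatic, in 6-ring) → match; 2× C (acyclic) → no; 2× Br (acyclic) → no.
Summing the matching environments: 1 + 11 = 12 matching atoms.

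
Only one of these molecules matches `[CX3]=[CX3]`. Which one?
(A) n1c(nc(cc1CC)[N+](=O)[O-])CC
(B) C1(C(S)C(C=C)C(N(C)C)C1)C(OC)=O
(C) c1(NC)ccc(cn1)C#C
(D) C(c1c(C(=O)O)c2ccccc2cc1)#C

[CX3]=[CX3] describes a non-aromatic C=C double bond between two sp2 carbons (an alkene).
(A) has an ethyl group (-CH2CH3) but its C-C bond is a single bond between CX4 carbons, not CX3=CX3.
(B) contains a vinyl group (-CH=CH2), which satisfies every atom and bond constraint.
(C) has an ethynyl group (-C#CH) but the C-C bond is a triple bond, not a double bond.
(D) has an ethynyl group (-C#CH) but the C-C bond is a triple bond, not a double bond.
So the answer is (B).

B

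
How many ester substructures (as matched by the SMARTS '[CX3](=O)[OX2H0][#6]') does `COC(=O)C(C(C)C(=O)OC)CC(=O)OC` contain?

3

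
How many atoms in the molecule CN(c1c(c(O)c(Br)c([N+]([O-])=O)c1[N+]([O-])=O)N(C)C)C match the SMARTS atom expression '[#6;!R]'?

4

Check the 20 heavy atoms by environment: 6× c (aromatic, in 6-ring) → no; 1× Br (acyclic) → no; 3× O (acyclic) → no; 2× N (acyclic) → no; 4× C (acyclic) → match; 2× N (charge +1, acyclic) → no; 2× O (charge -1, acyclic) → no.
That gives 4 matching atoms.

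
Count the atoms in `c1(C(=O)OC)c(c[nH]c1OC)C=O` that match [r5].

5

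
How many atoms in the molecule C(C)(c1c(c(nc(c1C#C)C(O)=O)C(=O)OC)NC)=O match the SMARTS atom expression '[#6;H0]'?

The query [#6;H0] means: any carbon with no attached hydrogen.
Check the 20 heavy atoms by environment: 1× n (aromatic, H0) → no; 5× c (aromatic, H0) → match; 4× C (H0) → match; 4× O (H0) → no; 3× C (H3) → no; 1× N (H1) → no; 1× C (H1) → no; 1× O (H1) → no.
Summing the matching environments: 5 + 4 = 9 matching atoms.

9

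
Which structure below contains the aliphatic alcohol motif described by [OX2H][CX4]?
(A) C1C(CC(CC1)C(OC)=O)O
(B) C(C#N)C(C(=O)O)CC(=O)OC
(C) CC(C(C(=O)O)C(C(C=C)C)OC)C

A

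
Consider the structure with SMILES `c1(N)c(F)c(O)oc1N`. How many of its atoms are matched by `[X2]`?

The query [X2] means: any atom with exactly two total connections (bonds + H).
Check the 9 heavy atoms by environment: 1× o (aromatic, X2) → match; 4× c (aromatic, X3) → no; 2× N (X3) → no; 1× F (X1) → no; 1× O (X2) → match.
Summing the matching environments: 1 + 1 = 2 matching atoms.

2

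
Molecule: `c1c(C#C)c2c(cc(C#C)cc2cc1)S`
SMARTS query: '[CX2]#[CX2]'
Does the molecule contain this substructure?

Yes

The pattern [CX2]#[CX2] describes a carbon-carbon triple bond — an alkyne.
The molecule carries an ethynyl group (-C#CH), whose atoms satisfy every constraint of the query, so the pattern matches.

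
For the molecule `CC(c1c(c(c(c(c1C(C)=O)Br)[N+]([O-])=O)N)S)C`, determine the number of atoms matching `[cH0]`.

6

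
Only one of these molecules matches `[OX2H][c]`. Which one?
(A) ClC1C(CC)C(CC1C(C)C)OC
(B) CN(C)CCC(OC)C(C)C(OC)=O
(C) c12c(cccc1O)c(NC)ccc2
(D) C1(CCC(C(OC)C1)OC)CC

[OX2H][c] describes a hydroxyl oxygen attached to an aromatic carbon (a phenol).
(A) has a methoxy ether (-OCH3) but the oxygen has H0, not H1.
(B) has a methoxy ether (-OCH3) but the oxygen has H0, not H1.
(C) contains a hydroxyl group (-OH), which satisfies every atom and bond constraint.
(D) has a methoxy ether (-OCH3) but the oxygen has H0, not H1.
So the answer is (C).

C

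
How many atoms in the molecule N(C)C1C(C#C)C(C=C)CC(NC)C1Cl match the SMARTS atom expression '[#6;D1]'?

The query [#6;D1] means: carbon bonded to exactly one heavy atom.
Check the 15 heavy atoms by environment: 5× C (D3) → no; 3× C (D2) → no; 1× Cl (D1) → no; 2× N (D2) → no; 4× C (D1) → match.
That gives 4 matching atoms.

4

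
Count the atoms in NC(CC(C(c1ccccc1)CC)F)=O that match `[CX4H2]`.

The query [CX4H2] means: sp3 carbon (X4) with exactly two hydrogens.
Check the 15 heavy atoms by environment: 2× C (H2, X4) → match; 2× C (H1, X4) → no; 1× c (aromatic, H0, X3) → no; 5× c (aromatic, H1, X3) → no; 1× C (H3, X4) → no; 1× F (H0, X1) → no; 1× C (H0, X3) → no; 1× O (H0, X1) → no; 1× N (H2, X3) → no.
That gives 2 matching atoms.

2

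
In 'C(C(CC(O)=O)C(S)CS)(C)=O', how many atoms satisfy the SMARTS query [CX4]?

5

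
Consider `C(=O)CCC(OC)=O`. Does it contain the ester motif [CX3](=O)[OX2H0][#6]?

Yes

The pattern [CX3](=O)[OX2H0][#6] describes a carbonyl carbon bonded to an oxygen that is itself bonded to carbon (no H on that O) — an ester.
The molecule carries a methyl-ester group (-C(=O)OCH3), whose atoms satisfy every constraint of the query, so the pattern matches.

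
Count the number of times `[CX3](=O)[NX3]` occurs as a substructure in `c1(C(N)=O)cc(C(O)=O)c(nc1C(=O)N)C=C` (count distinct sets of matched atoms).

2

[CX3](=O)[NX3] is the SMARTS for an amide: a carbonyl carbon bonded to a trivalent nitrogen.
The molecule carries 2 separate instances of a primary amide (-C(=O)NH2) meeting every constraint; each maps to a distinct set of atoms, giving 2 matches.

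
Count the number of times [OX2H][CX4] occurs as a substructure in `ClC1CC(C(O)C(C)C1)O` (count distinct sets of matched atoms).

2

[OX2H][CX4] is the SMARTS for an aliphatic alcohol: a hydroxyl oxygen bound to an sp3 (X4) carbon.
The molecule carries 2 separate instances of a hydroxyl group (-OH) meeting every constraint; each maps to a distinct set of atoms, giving 2 matches.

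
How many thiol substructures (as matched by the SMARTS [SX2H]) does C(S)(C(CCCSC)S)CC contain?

2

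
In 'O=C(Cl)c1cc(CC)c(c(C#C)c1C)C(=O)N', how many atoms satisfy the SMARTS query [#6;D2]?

3

The query [#6;D2] means: any carbon bonded to exactly two heavy atoms.
Check the 17 heavy atoms by environment: 5× c (aromatic, D3) → no; 1× c (aromatic, D2) → match; 2× C (D3) → no; 2× O (D1) → no; 1× N (D1) → no; 1× Cl (D1) → no; 2× C (D2) → match; 3× C (D1) → no.
Summing the matching environments: 1 + 2 = 3 matching atoms.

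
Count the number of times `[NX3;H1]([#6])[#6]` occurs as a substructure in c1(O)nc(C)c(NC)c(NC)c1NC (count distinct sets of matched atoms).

[NX3;H1]([#6])[#6] is the SMARTS for a secondary amine: a trivalent nitrogen with one H, bonded to two carbons.
The molecule carries 3 separate instances of an N-methylamino group (-NHCH3) meeting every constraint; each maps to a distinct set of atoms, giving 3 matches.

3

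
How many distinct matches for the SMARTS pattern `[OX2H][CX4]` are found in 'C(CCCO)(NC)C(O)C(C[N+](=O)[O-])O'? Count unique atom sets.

[OX2H][CX4] is the SMARTS for an aliphatic alcohol: a hydroxyl oxygen bound to an sp3 (X4) carbon.
The molecule carries 3 separate instances of a hydroxyl group (-OH) meeting every constraint; each maps to a distinct set of atoms, giving 3 matches.

3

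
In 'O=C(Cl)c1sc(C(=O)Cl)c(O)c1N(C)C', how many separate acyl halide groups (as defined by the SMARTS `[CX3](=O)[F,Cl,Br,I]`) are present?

2

[CX3](=O)[F,Cl,Br,I] is the SMARTS for an acyl halide: a carbonyl carbon bonded to a halogen.
The molecule carries 2 separate instances of an acyl chloride (-C(=O)Cl) meeting every constraint; each maps to a distinct set of atoms, giving 2 matches.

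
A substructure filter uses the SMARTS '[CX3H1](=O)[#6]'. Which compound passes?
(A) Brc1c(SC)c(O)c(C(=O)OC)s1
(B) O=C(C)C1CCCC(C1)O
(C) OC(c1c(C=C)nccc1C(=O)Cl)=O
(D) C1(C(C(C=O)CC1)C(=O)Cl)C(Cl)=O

[CX3H1](=O)[#6] describes an sp2 carbon with one H, double-bonded to O and single-bonded to carbon (an aldehyde).
(A) has a methyl-ester group (-C(=O)OCH3) but the carbonyl carbon has H0, not H1.
(B) has an acetyl/ketone group (-C(=O)CH3) but the carbonyl carbon has H0 (two carbon neighbours), not H1.
(C) has a carboxylic acid group (-C(=O)OH) but the carbonyl carbon has H0 and is bonded to O, not H1.
(D) contains an aldehyde (-CHO), which satisfies every atom and bond constraint.
So the answer is (D).

D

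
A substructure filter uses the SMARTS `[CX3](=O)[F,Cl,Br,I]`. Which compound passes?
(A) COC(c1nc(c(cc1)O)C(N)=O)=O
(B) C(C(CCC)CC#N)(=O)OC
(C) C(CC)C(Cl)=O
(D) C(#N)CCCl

C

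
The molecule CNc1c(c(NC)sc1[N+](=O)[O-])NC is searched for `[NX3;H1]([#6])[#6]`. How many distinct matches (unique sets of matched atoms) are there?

3

[NX3;H1]([#6])[#6] is the SMARTS for a secondary amine: a trivalent nitrogen with one H, bonded to two carbons.
The molecule carries 3 separate instances of an N-methylamino group (-NHCH3) meeting every constraint; each maps to a distinct set of atoms, giving 3 matches.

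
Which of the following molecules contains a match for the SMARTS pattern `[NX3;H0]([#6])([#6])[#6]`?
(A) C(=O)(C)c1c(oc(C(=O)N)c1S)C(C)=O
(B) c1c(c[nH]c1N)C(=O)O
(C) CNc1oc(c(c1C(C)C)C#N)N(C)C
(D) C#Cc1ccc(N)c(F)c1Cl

[NX3;H0]([#6])([#6])[#6] describes a trivalent nitrogen with no H, bonded to three carbons (a tertiary amine).
(A) has a primary amide (-C(=O)NH2) but the amide nitrogen has H2 and only one carbon neighbour.
(B) has a primary amino group (-NH2) but the nitrogen has H2, not H0 with three carbons.
(C) contains a dimethylamino group (-N(CH3)2), which satisfies every atom and bond constraint.
(D) has a primary amino group (-NH2) but the nitrogen has H2, not H0 with three carbons.
So the answer is (C).

C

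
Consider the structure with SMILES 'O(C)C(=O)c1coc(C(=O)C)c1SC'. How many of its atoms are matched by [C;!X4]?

2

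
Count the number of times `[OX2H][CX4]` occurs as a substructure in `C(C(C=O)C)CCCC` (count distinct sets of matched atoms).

0

[OX2H][CX4] is the SMARTS for an aliphatic alcohol: a hydroxyl oxygen bound to an sp3 (X4) carbon.
No fragment in the molecule satisfies every constraint, giving 0 matches.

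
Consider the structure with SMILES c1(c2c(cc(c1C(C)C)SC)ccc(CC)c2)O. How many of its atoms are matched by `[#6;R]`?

The query [#6;R] means: carbon that is part of a ring.
Check the 18 heavy atoms by environment: 10× c (aromatic, in 6-ring) → match; 6× C (acyclic) → no; 1× S (acyclic) → no; 1× O (acyclic) → no.
That gives 10 matching atoms.

10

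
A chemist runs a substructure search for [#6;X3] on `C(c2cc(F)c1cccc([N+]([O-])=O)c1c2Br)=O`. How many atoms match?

11

The query [#6;X3] means: any carbon (aromatic or not) with three total connections.
Check the 17 heavy atoms by environment: 10× c (aromatic, X3) → match; 1× F (X1) → no; 1× N (charge +1, X3) → no; 1× O (charge -1, X1) → no; 2× O (X1) → no; 1× Br (X1) → no; 1× C (X3) → match.
Summing the matching environments: 10 + 1 = 11 matching atoms.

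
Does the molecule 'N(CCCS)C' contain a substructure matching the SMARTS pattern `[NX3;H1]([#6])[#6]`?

Yes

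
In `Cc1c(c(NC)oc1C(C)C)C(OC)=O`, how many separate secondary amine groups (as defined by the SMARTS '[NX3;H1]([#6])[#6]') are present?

[NX3;H1]([#6])[#6] is the SMARTS for a secondary amine: a trivalent nitrogen with one H, bonded to two carbons.
Exactly one fragment in the molecule meets all constraints, giving 1 match.

1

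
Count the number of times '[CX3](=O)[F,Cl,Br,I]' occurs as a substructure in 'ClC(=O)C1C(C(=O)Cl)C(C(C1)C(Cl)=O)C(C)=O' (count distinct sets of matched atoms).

3

[CX3](=O)[F,Cl,Br,I] is the SMARTS for an acyl halide: a carbonyl carbon bonded to a halogen.
The molecule carries 3 separate instances of an acyl chloride (-C(=O)Cl) meeting every constraint; each maps to a distinct set of atoms, giving 3 matches.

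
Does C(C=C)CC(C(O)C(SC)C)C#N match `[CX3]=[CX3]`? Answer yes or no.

Yes

The pattern [CX3]=[CX3] describes a non-aromatic C=C double bond between two sp2 carbons — an alkene.
The molecule carries a vinyl group (-CH=CH2), whose atoms satisfy every constraint of the query, so the pattern matches.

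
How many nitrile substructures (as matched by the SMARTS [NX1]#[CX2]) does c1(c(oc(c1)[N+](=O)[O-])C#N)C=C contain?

1

[NX1]#[CX2] is the SMARTS for a nitrile: a nitrogen triple-bonded to a two-connected carbon.
Exactly one fragment in the molecule meets all constraints, giving 1 match.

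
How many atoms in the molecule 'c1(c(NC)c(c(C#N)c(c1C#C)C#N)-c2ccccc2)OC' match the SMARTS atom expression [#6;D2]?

8

The query [#6;D2] means: any carbon bonded to exactly two heavy atoms.
Check the 22 heavy atoms by environment: 7× c (aromatic, D3) → no; 3× C (D2) → match; 2× N (D1) → no; 3× C (D1) → no; 1× O (D2) → no; 1× N (D2) → no; 5× c (aromatic, D2) → match.
Summing the matching environments: 3 + 5 = 8 matching atoms.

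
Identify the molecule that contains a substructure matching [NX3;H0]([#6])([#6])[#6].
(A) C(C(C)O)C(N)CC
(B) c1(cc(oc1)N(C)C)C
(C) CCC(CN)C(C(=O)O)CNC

B

[NX3;H0]([#6])([#6])[#6] describes a trivalent nitrogen with no H, bonded to three carbons (a tertiary amine).
(A) has a primary amino group (-NH2) but the nitrogen has H2, not H0 with three carbons.
(B) contains a dimethylamino group (-N(CH3)2), which satisfies every atom and bond constraint.
(C) has an N-methylamino group (-NHCH3) but the nitrogen still has one H (H1), not H0.
So the answer is (B).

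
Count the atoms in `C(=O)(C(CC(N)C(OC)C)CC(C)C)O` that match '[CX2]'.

0

Check the 15 heavy atoms by environment: 10× C (X4) → no; 1× N (X3) → no; 1× C (X3) → no; 1× O (X1) → no; 2× O (X2) → no.
No environment satisfies the query, so 0 matching atoms.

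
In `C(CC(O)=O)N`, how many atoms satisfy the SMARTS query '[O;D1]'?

2

The query [O;D1] means: aliphatic oxygen bonded to exactly one heavy atom.
Check the 6 heavy atoms by environment: 2× C (D2) → no; 1× N (D1) → no; 1× C (D3) → no; 2× O (D1) → match.
That gives 2 matching atoms.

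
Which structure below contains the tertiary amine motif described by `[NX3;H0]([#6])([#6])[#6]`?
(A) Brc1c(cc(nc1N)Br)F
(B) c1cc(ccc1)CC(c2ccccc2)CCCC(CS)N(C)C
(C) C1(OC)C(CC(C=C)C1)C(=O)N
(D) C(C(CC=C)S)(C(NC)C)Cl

B

[NX3;H0]([#6])([#6])[#6] describes a trivalent nitrogen with no H, bonded to three carbons (a tertiary amine).
(A) has a primary amino group (-NH2) but the nitrogen has H2, not H0 with three carbons.
(B) contains a dimethylamino group (-N(CH3)2), which satisfies every atom and bond constraint.
(C) has a primary amide (-C(=O)NH2) but the amide nitrogen has H2 and only one carbon neighbour.
(D) has an N-methylamino group (-NHCH3) but the nitrogen still has one H (H1), not H0.
So the answer is (B).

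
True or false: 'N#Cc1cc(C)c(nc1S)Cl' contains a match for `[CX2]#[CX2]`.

False

The pattern [CX2]#[CX2] describes a carbon-carbon triple bond — an alkyne.
The closest candidate here is a nitrile (-C#N), but the triple bond is C#N, not C#C. No other fragment satisfies the full query, so there is no match.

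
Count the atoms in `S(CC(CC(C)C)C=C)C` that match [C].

9

The query [C] means: uppercase C matches aliphatic (non-aromatic) carbon only.
Check the 10 heavy atoms by environment: 9× C → match; 1× S → no.
That gives 9 matching atoms.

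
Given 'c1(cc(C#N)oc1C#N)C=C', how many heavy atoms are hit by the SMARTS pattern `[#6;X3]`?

6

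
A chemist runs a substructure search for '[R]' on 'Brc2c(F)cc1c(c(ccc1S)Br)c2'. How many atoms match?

The query [R] means: R matches any atom that is part of a ring.
Check the 14 heavy atoms by environment: 10× c (aromatic, in 6-ring) → match; 1× F (acyclic) → no; 1× S (acyclic) → no; 2× Br (acyclic) → no.
That gives 10 matching atoms.

10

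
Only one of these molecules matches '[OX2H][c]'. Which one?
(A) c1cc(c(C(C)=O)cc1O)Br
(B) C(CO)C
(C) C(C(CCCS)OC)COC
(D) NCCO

[OX2H][c] describes a hydroxyl oxygen attached to an aromatic carbon (a phenol).
(A) contains a hydroxyl group (-OH), which satisfies every atom and bond constraint.
(B) has a hydroxyl group (-OH) but the -OH is on an aliphatic carbon, not an aromatic c.
(C) has a methoxy ether (-OCH3) but the oxygen has H0, not H1.
(D) has a hydroxyl group (-OH) but the -OH is on an aliphatic carbon, not an aromatic c.
So the answer is (A).

A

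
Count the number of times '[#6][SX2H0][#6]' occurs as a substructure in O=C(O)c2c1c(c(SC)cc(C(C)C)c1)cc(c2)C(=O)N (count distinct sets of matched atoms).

[#6][SX2H0][#6] is the SMARTS for a thioether: an aliphatic sulfur bridging two carbons with no H on the sulfur.
Exactly one fragment in the molecule meets all constraints, giving 1 match.

1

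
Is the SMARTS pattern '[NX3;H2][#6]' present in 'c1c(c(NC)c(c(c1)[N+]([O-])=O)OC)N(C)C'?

No

The pattern [NX3;H2][#6] describes a trivalent nitrogen with two H attached to carbon — a primary amine.
The closest candidate here is a nitro group (-[N+](=O)[O-]), but the nitrogen is [N+] with no H, not NX3H2. No other fragment satisfies the full query, so there is no match.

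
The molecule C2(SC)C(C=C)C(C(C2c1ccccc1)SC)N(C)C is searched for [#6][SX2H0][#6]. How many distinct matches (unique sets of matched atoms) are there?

2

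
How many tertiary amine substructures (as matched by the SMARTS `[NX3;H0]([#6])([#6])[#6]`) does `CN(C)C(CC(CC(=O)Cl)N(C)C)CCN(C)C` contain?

[NX3;H0]([#6])([#6])[#6] is the SMARTS for a tertiary amine: a trivalent nitrogen with no H, bonded to three carbons.
The molecule carries 3 separate instances of a dimethylamino group (-N(CH3)2) meeting every constraint; each maps to a distinct set of atoms, giving 3 matches.

3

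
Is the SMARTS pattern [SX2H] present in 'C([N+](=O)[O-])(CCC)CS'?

The pattern [SX2H] describes an aliphatic sulfur with two connections, one being H — a thiol.
The molecule carries a thiol (-SH), whose atoms satisfy every constraint of the query, so the pattern matches.

Yes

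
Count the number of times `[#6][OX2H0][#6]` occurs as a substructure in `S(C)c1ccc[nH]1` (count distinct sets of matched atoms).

0

[#6][OX2H0][#6] is the SMARTS for an ether: an aliphatic oxygen bridging two carbons with no H on the oxygen.
No fragment in the molecule satisfies every constraint, giving 0 matches.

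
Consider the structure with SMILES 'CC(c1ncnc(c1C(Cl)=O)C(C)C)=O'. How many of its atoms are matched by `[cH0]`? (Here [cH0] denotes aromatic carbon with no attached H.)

3

Check the 15 heavy atoms by environment: 2× n (aromatic, H0) → no; 1× c (aromatic, H1) → no; 3× c (aromatic, H0) → match; 2× C (H0) → no; 2× O (H0) → no; 3× C (H3) → no; 1× Cl (H0) → no; 1× C (H1) → no.
That gives 3 matching atoms.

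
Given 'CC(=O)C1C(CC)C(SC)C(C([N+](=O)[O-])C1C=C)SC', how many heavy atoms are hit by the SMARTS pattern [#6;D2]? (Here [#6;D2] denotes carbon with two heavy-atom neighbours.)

Check the 20 heavy atoms by environment: 7× C (D3) → no; 2× O (D1) → no; 5× C (D1) → no; 2× C (D2) → match; 1× N (charge +1, D3) → no; 1× O (charge -1, D1) → no; 2× S (D2) → no.
That gives 2 matching atoms.

2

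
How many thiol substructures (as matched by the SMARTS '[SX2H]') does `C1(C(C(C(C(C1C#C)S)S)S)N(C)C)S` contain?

4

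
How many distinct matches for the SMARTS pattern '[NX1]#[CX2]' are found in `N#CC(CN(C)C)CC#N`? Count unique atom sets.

2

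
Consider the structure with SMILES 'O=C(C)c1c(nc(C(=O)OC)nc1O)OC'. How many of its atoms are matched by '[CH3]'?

3

Check the 16 heavy atoms by environment: 2× n (aromatic, H0) → no; 4× c (aromatic, H0) → no; 1× O (H1) → no; 4× O (H0) → no; 3× C (H3) → match; 2× C (H0) → no.
That gives 3 matching atoms.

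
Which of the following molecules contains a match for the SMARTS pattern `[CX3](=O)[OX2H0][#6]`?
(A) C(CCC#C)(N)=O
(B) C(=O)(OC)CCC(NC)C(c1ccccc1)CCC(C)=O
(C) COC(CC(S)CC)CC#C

[CX3](=O)[OX2H0][#6] describes a carbonyl carbon bonded to an oxygen that is itself bonded to carbon (no H on that O) (an ester).
(A) has a primary amide (-C(=O)NH2) but the carbonyl is bonded to N, not to an O-C linkage.
(B) contains a methyl-ester group (-C(=O)OCH3), which satisfies every atom and bond constraint.
(C) has a methoxy ether (-OCH3) but the ether oxygen is not adjacent to a C=O carbon.
So the answer is (B).

B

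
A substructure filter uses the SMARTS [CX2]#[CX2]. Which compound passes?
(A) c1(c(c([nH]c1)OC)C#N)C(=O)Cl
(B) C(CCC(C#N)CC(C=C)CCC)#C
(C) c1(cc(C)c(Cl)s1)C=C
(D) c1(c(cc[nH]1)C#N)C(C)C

B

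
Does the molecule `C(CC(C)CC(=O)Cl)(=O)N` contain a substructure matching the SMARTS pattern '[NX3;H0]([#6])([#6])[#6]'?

The pattern [NX3;H0]([#6])([#6])[#6] describes a trivalent nitrogen with no H, bonded to three carbons — a tertiary amine.
The closest candidate here is a primary amide (-C(=O)NH2), but the amide nitrogen has H2 and only one carbon neighbour. No other fragment satisfies the full query, so there is no match.

No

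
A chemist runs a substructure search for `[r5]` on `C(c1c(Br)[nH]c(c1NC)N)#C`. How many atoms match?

5

The query [r5] means: r5 matches atoms in a five-membered ring.
Check the 11 heavy atoms by environment: 1× n (aromatic, in 5-ring) → match; 4× c (aromatic, in 5-ring) → match; 2× N (acyclic) → no; 1× Br (acyclic) → no; 3× C (acyclic) → no.
Summing the matching environments: 1 + 4 = 5 matching atoms.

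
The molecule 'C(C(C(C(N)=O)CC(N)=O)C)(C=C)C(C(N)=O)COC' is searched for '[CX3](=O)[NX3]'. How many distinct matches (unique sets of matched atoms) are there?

3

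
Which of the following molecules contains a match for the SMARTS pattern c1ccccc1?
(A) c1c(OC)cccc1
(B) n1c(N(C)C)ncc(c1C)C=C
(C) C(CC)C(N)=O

A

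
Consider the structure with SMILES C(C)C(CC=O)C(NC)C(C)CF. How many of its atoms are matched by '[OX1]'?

The query [OX1] means: aliphatic oxygen with one total connection — typically a carbonyl =O or an oxide.
Check the 13 heavy atoms by environment: 9× C (X4) → no; 1× N (X3) → no; 1× C (X3) → no; 1× O (X1) → match; 1× F (X1) → no.
That gives 1 matching atom.

1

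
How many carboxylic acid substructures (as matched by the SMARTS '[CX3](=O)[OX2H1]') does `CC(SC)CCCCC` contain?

[CX3](=O)[OX2H1] is the SMARTS for a carboxylic acid: an sp2 carbon double-bonded to O and single-bonded to an -OH oxygen.
No fragment in the molecule satisfies every constraint, giving 0 matches.

0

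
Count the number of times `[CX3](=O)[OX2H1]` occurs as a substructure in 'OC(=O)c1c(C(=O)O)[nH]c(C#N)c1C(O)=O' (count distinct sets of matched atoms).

3

[CX3](=O)[OX2H1] is the SMARTS for a carboxylic acid: an sp2 carbon double-bonded to O and single-bonded to an -OH oxygen.
The molecule carries 3 separate instances of a carboxylic acid group (-C(=O)OH) meeting every constraint; each maps to a distinct set of atoms, giving 3 matches.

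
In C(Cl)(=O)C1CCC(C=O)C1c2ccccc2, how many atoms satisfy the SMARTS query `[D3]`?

5

The query [D3] means: atom with exactly three heavy-atom neighbours.
Check the 16 heavy atoms by environment: 4× C (D3) → match; 3× C (D2) → no; 2× O (D1) → no; 1× Cl (D1) → no; 1× c (aromatic, D3) → match; 5× c (aromatic, D2) → no.
Summing the matching environments: 4 + 1 = 5 matching atoms.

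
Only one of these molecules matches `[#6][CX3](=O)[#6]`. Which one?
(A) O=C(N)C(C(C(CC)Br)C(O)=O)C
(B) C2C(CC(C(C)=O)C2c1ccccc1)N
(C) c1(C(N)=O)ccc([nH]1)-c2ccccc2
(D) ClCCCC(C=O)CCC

B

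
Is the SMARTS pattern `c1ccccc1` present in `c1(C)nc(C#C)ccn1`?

The pattern c1ccccc1 describes six aromatic carbons in a ring — a benzene ring.
The closest candidate here is a methyl group (-CH3), but no six-membered all-carbon aromatic ring is present. No other fragment satisfies the full query, so there is no match.

No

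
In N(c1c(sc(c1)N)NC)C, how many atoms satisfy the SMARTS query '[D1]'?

The query [D1] means: atom with exactly one heavy-atom neighbour (degree 1).
Check the 10 heavy atoms by environment: 1× s (aromatic, D2) → no; 3× c (aromatic, D3) → no; 1× c (aromatic, D2) → no; 2× N (D2) → no; 2× C (D1) → match; 1× N (D1) → match.
Summing the matching environments: 2 + 1 = 3 matching atoms.

3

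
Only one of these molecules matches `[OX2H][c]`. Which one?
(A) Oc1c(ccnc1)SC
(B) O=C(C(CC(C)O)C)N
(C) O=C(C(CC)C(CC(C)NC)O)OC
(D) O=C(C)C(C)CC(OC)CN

A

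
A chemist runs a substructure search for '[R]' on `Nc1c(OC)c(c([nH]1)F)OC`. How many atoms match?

5

The query [R] means: R matches any atom that is part of a ring.
Check the 11 heavy atoms by environment: 1× n (aromatic, in 5-ring) → match; 4× c (aromatic, in 5-ring) → match; 1× F (acyclic) → no; 1× N (acyclic) → no; 2× O (acyclic) → no; 2× C (acyclic) → no.
Summing the matching environments: 1 + 4 = 5 matching atoms.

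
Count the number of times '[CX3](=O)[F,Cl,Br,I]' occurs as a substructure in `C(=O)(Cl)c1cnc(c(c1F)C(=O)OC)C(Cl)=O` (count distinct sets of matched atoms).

2

[CX3](=O)[F,Cl,Br,I] is the SMARTS for an acyl halide: a carbonyl carbon bonded to a halogen.
The molecule carries 2 separate instances of an acyl chloride (-C(=O)Cl) meeting every constraint; each maps to a distinct set of atoms, giving 2 matches.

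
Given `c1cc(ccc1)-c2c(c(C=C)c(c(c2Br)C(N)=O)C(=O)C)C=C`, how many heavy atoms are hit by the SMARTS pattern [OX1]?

2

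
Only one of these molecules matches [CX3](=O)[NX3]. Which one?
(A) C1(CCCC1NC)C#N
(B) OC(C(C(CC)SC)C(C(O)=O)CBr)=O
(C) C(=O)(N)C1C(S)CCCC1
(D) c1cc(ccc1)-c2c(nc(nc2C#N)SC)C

[CX3](=O)[NX3] describes a carbonyl carbon bonded to a trivalent nitrogen (an amide).
(A) has a nitrile (-C#N) but the nitrile N is NX1 (triple-bonded), not NX3.
(B) has a carboxylic acid group (-C(=O)OH) but the carbonyl is bonded to O, not to an NX3 nitrogen.
(C) contains a primary amide (-C(=O)NH2), which satisfies every atom and bond constraint.
(D) has a nitrile (-C#N) but the nitrile N is NX1 (triple-bonded), not NX3.
So the answer is (C).

C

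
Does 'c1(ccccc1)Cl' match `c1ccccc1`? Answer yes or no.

Yes

The pattern c1ccccc1 describes six aromatic carbons in a ring — a benzene ring.
The required atom environment is present in the molecule, so the pattern matches.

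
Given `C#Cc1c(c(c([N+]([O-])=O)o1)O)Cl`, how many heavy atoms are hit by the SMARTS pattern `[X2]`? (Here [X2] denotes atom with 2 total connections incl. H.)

4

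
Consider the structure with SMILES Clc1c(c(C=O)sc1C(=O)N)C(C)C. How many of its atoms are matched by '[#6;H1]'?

2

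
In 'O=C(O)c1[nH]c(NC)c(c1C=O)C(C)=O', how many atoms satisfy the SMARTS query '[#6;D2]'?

1

The query [#6;D2] means: any carbon bonded to exactly two heavy atoms.
Check the 15 heavy atoms by environment: 1× n (aromatic, D2) → no; 4× c (aromatic, D3) → no; 2× C (D3) → no; 4× O (D1) → no; 2× C (D1) → no; 1× N (D2) → no; 1× C (D2) → match.
That gives 1 matching atom.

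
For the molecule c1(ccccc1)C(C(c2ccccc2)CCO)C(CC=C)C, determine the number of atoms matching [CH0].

The query [CH0] means: aliphatic carbon with no attached hydrogen.
Check the 22 heavy atoms by environment: 4× C (H2) → no; 4× C (H1) → no; 2× c (aromatic, H0) → no; 10× c (aromatic, H1) → no; 1× O (H1) → no; 1× C (H3) → no.
No environment satisfies the query, so 0 matching atoms.

0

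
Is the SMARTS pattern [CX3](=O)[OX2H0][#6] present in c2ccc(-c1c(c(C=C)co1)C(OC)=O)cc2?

Yes

The pattern [CX3](=O)[OX2H0][#6] describes a carbonyl carbon bonded to an oxygen that is itself bonded to carbon (no H on that O) — an ester.
The molecule carries a methyl-ester group (-C(=O)OCH3), whose atoms satisfy every constraint of the query, so the pattern matches.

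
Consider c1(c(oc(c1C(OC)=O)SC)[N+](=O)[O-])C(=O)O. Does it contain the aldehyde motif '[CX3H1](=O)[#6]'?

No

The pattern [CX3H1](=O)[#6] describes an sp2 carbon with one H, double-bonded to O and single-bonded to carbon — an aldehyde.
The closest candidate here is a methyl-ester group (-C(=O)OCH3), but the carbonyl carbon has H0, not H1. No other fragment satisfies the full query, so there is no match.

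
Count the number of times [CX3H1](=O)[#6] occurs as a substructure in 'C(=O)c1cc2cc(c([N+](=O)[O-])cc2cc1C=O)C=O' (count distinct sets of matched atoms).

[CX3H1](=O)[#6] is the SMARTS for an aldehyde: an sp2 carbon with one H, double-bonded to O and single-bonded to carbon.
The molecule carries 3 separate instances of an aldehyde (-CHO) meeting every constraint; each maps to a distinct set of atoms, giving 3 matches.

3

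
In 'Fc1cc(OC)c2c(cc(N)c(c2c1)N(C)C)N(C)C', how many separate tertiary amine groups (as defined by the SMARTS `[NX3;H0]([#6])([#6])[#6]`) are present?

2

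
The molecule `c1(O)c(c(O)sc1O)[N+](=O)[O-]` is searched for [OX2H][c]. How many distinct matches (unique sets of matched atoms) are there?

[OX2H][c] is the SMARTS for a phenol: a hydroxyl oxygen attached to an aromatic carbon.
The molecule carries 3 separate instances of a hydroxyl group (-OH) meeting every constraint; each maps to a distinct set of atoms, giving 3 matches.

3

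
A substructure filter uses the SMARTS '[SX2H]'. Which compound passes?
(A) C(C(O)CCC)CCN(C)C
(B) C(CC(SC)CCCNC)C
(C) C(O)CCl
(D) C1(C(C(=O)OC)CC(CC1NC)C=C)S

D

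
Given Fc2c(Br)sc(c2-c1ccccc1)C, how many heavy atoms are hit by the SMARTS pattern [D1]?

3

Check the 14 heavy atoms by environment: 1× s (aromatic, D2) → no; 5× c (aromatic, D3) → no; 1× C (D1) → match; 1× F (D1) → match; 5× c (aromatic, D2) → no; 1× Br (D1) → match.
Summing the matching environments: 1 + 1 + 1 = 3 matching atoms.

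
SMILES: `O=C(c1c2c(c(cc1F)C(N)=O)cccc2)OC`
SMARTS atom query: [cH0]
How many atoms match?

5

The query [cH0] means: aromatic carbon with no attached hydrogen (substituted or ring-fusion).
Check the 18 heavy atoms by environment: 5× c (aromatic, H0) → match; 5× c (aromatic, H1) → no; 2× C (H0) → no; 3× O (H0) → no; 1× N (H2) → no; 1× F (H0) → no; 1× C (H3) → no.
That gives 5 matching atoms.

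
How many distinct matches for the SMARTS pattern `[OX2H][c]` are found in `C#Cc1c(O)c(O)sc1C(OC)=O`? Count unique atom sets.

2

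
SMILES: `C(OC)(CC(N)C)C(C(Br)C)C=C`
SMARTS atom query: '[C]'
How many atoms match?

10

The query [C] means: uppercase C matches aliphatic (non-aromatic) carbon only.
Check the 13 heavy atoms by environment: 10× C → match; 1× N → no; 1× O → no; 1× Br → no.
That gives 10 matching atoms.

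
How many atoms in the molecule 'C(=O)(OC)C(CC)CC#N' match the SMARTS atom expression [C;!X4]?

Check the 10 heavy atoms by environment: 5× C (X4) → no; 1× C (X3) → match; 1× O (X1) → no; 1× O (X2) → no; 1× C (X2) → match; 1× N (X1) → no.
Summing the matching environments: 1 + 1 = 2 matching atoms.

2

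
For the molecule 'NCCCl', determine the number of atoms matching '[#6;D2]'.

2

The query [#6;D2] means: any carbon bonded to exactly two heavy atoms.
Check the 4 heavy atoms by environment: 2× C (D2) → match; 1× Cl (D1) → no; 1× N (D1) → no.
That gives 2 matching atoms.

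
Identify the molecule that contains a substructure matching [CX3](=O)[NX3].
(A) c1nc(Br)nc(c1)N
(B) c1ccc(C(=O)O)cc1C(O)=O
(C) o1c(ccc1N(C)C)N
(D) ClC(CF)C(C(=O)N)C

D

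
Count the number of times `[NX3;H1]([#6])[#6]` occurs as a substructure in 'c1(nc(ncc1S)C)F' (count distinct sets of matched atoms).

[NX3;H1]([#6])[#6] is the SMARTS for a secondary amine: a trivalent nitrogen with one H, bonded to two carbons.
No fragment in the molecule satisfies every constraint, giving 0 matches.

0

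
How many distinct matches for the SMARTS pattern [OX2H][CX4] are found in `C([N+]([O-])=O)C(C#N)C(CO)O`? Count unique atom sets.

[OX2H][CX4] is the SMARTS for an aliphatic alcohol: a hydroxyl oxygen bound to an sp3 (X4) carbon.
The molecule carries 2 separate instances of a hydroxyl group (-OH) meeting every constraint; each maps to a distinct set of atoms, giving 2 matches.

2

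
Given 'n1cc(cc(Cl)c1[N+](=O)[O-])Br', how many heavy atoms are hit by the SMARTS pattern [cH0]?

The query [cH0] means: aromatic carbon with no attached hydrogen (substituted or ring-fusion).
Check the 11 heavy atoms by environment: 1× n (aromatic, H0) → no; 3× c (aromatic, H0) → match; 2× c (aromatic, H1) → no; 1× N (charge +1, H0) → no; 1× O (charge -1, H0) → no; 1× O (H0) → no; 1× Cl (H0) → no; 1× Br (H0) → no.
That gives 3 matching atoms.

3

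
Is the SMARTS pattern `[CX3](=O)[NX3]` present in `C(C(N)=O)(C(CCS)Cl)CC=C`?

The pattern [CX3](=O)[NX3] describes a carbonyl carbon bonded to a trivalent nitrogen — an amide.
The molecule carries a primary amide (-C(=O)NH2), whose atoms satisfy every constraint of the query, so the pattern matches.

Yes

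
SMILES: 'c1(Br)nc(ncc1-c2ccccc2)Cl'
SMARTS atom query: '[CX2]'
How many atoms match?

The query [CX2] means: C with X2: aliphatic carbon with exactly 2 total connections.
Check the 14 heavy atoms by environment: 2× n (aromatic, X2) → no; 10× c (aromatic, X3) → no; 1× Br (X1) → no; 1× Cl (X1) → no.
No environment satisfies the query, so 0 matching atoms.

0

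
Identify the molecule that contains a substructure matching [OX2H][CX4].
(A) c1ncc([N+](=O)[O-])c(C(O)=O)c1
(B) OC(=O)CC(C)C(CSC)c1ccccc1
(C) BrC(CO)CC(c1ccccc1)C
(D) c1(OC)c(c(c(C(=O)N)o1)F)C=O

C

[OX2H][CX4] describes a hydroxyl oxygen bound to an sp3 (X4) carbon (an aliphatic alcohol).
(A) has a carboxylic acid group (-C(=O)OH) but the -OH is on a CX3 carbonyl carbon, not a CX4 carbon.
(B) has a carboxylic acid group (-C(=O)OH) but the -OH is on a CX3 carbonyl carbon, not a CX4 carbon.
(C) contains a hydroxyl group (-OH), which satisfies every atom and bond constraint.
(D) has a methoxy ether (-OCH3) but the oxygen has H0 (ether), not H1.
So the answer is (C).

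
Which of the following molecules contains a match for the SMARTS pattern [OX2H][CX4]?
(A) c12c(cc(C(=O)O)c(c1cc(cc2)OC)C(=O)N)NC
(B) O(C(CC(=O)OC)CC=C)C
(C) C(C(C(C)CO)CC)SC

C

[OX2H][CX4] describes a hydroxyl oxygen bound to an sp3 (X4) carbon (an aliphatic alcohol).
(A) has a methoxy ether (-OCH3) but the oxygen has H0 (ether), not H1.
(B) has a methoxy ether (-OCH3) but the oxygen has H0 (ether), not H1.
(C) contains a hydroxyl group (-OH), which satisfies every atom and bond constraint.
So the answer is (C).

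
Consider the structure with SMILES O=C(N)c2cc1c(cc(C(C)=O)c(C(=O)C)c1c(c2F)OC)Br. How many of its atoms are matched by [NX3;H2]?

Check the 23 heavy atoms by environment: 8× c (aromatic, H0, X3) → no; 2× c (aromatic, H1, X3) → no; 3× C (H0, X3) → no; 3× O (H0, X1) → no; 1× N (H2, X3) → match; 1× Br (H0, X1) → no; 1× F (H0, X1) → no; 3× C (H3, X4) → no; 1× O (H0, X2) → no.
That gives 1 matching atom.

1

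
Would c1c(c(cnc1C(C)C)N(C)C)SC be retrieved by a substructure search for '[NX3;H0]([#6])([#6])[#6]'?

Yes

The pattern [NX3;H0]([#6])([#6])[#6] describes a trivalent nitrogen with no H, bonded to three carbons — a tertiary amine.
The molecule carries a dimethylamino group (-N(CH3)2), whose atoms satisfy every constraint of the query, so the pattern matches.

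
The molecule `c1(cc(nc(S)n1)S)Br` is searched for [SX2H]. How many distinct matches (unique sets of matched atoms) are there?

2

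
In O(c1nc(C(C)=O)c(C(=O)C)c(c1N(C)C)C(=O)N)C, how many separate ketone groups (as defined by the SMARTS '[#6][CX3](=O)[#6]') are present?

[#6][CX3](=O)[#6] is the SMARTS for a ketone: a carbonyl carbon (no H) flanked by two carbons.
The molecule carries 2 separate instances of an acetyl/ketone group (-C(=O)CH3) meeting every constraint; each maps to a distinct set of atoms, giving 2 matches.

2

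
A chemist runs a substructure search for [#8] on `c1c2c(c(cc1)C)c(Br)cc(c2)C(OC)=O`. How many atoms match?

The query [#8] means: #8 matches any oxygen atom.
Check the 16 heavy atoms by environment: 10× c (aromatic) → no; 1× Br → no; 3× C → no; 2× O → match.
That gives 2 matching atoms.

2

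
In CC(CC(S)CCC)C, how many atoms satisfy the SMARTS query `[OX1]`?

0

The query [OX1] means: aliphatic oxygen with one total connection — typically a carbonyl =O or an oxide.
Check the 9 heavy atoms by environment: 8× C (X4) → no; 1× S (X2) → no.
No environment satisfies the query, so 0 matching atoms.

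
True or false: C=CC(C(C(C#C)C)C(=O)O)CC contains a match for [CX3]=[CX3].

The pattern [CX3]=[CX3] describes a non-aromatic C=C double bond between two sp2 carbons — an alkene.
The molecule carries a vinyl group (-CH=CH2), whose atoms satisfy every constraint of the query, so the pattern matches.

True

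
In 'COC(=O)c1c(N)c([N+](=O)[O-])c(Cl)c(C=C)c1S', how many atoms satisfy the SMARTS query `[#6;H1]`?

1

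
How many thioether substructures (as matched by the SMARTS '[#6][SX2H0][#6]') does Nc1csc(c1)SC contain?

1

[#6][SX2H0][#6] is the SMARTS for a thioether: an aliphatic sulfur bridging two carbons with no H on the sulfur.
Exactly one fragment in the molecule meets all constraints, giving 1 match.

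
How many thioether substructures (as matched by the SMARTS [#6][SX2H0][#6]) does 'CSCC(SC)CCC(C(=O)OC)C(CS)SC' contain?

[#6][SX2H0][#6] is the SMARTS for a thioether: an aliphatic sulfur bridging two carbons with no H on the sulfur.
The molecule carries 3 separate instances of a methylthio ether (-SCH3) meeting every constraint; each maps to a distinct set of atoms, giving 3 matches.

3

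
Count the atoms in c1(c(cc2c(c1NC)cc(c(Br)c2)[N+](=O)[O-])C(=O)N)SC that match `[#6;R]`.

10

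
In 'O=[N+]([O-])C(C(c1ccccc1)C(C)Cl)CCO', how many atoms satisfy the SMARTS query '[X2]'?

Check the 17 heavy atoms by environment: 6× C (X4) → no; 6× c (aromatic, X3) → no; 1× Cl (X1) → no; 1× N (charge +1, X3) → no; 1× O (charge -1, X1) → no; 1× O (X1) → no; 1× O (X2) → match.
That gives 1 matching atom.

1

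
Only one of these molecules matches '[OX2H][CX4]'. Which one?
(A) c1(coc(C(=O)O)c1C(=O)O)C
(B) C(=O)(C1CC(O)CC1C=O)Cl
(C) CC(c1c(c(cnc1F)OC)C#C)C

[OX2H][CX4] describes a hydroxyl oxygen bound to an sp3 (X4) carbon (an aliphatic alcohol).
(A) has a carboxylic acid group (-C(=O)OH) but the -OH is on a CX3 carbonyl carbon, not a CX4 carbon.
(B) contains a hydroxyl group (-OH), which satisfies every atom and bond constraint.
(C) has a methoxy ether (-OCH3) but the oxygen has H0 (ether), not H1.
So the answer is (B).

B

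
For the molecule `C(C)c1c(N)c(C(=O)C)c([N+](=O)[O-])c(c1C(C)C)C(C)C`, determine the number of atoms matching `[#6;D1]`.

6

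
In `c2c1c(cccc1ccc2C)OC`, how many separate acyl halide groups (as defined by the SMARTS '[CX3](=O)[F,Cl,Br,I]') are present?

[CX3](=O)[F,Cl,Br,I] is the SMARTS for an acyl halide: a carbonyl carbon bonded to a halogen.
No fragment in the molecule satisfies every constraint, giving 0 matches.

0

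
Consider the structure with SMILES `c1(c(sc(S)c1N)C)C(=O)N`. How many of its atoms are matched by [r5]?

The query [r5] means: r5 matches atoms in a five-membered ring.
Check the 11 heavy atoms by environment: 1× s (aromatic, in 5-ring) → match; 4× c (aromatic, in 5-ring) → match; 2× N (acyclic) → no; 2× C (acyclic) → no; 1× O (acyclic) → no; 1× S (acyclic) → no.
Summing the matching environments: 1 + 4 = 5 matching atoms.

5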